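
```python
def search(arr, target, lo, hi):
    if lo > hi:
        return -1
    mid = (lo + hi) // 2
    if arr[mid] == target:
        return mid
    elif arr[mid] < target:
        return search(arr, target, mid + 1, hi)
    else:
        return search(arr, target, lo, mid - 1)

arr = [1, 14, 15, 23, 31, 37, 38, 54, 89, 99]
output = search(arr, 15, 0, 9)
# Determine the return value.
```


search(arr, 15, 0, 9)
lo=0, hi=9, mid=4, arr[mid]=31
31 > 15, search left half
lo=0, hi=3, mid=1, arr[mid]=14
14 < 15, search right half
lo=2, hi=3, mid=2, arr[mid]=15
arr[2] == 15, found at index 2
= 2


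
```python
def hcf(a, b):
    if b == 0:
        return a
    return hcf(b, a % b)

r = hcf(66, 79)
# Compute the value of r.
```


hcf(66, 79)
= hcf(79, 66 % 79) = hcf(79, 66)
= hcf(66, 79 % 66) = hcf(66, 13)
= hcf(13, 66 % 13) = hcf(13, 1)
= hcf(1, 13 % 1) = hcf(1, 0)
b == 0, return a = 1


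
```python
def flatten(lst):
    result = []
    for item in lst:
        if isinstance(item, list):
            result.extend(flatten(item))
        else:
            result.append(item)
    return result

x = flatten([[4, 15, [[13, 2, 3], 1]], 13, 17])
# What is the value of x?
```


flatten([[4, 15, [[13, 2, 3], 1]], 13, 17])
Processing each element:
  [4, 15, [[13, 2, 3], 1]] is a list -> flatten recursively -> [4, 15, 13, 2, 3, 1]
  13 is not a list -> append 13
  17 is not a list -> append 17
= [4, 15, 13, 2, 3, 1, 13, 17]


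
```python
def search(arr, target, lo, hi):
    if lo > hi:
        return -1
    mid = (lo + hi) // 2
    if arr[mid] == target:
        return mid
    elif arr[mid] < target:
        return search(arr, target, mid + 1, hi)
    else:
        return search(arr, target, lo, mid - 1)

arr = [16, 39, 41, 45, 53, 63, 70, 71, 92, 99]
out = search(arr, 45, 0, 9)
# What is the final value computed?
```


search(arr, 45, 0, 9)
lo=0, hi=9, mid=4, arr[mid]=53
53 > 45, search left half
lo=0, hi=3, mid=1, arr[mid]=39
39 < 45, search right half
lo=2, hi=3, mid=2, arr[mid]=41
41 < 45, search right half
lo=3, hi=3, mid=3, arr[mid]=45
arr[3] == 45, found at index 3
= 3


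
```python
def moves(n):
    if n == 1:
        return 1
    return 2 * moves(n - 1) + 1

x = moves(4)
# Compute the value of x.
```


moves(4)
= 2 * moves(3) + 1
= 2 * (2 * moves(2) + 1) + 1
= 2 * (2 * (2 * moves(1) + 1) + 1) + 1
Now compute bottom-up:
moves(1) = 1
moves(2) = 2 * 1 + 1 = 3
moves(3) = 2 * 3 + 1 = 7
moves(4) = 2 * 7 + 1 = 15
= 15


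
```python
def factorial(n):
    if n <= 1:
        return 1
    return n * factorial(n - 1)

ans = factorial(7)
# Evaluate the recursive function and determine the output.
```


factorial(7)
= 7 * factorial(6)
= 7 * 6 * factorial(5)
= 7 * 6 * 5 * factorial(4)
= 7 * 6 * 5 * 4 * factorial(3)
= 7 * 6 * 5 * 4 * 3 * factorial(2)
= 7 * 6 * 5 * 4 * 3 * 2 * factorial(1)
= 7 * 6 * 5 * 4 * 3 * 2 * 1
= 5040


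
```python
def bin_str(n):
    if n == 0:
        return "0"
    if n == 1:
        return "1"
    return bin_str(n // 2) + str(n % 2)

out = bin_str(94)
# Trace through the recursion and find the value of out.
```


bin_str(94)
= bin_str(47) + "0"
= bin_str(23) + "1" + "0"
= bin_str(11) + "1" + "1" + "0"
= bin_str(5) + "1" + "1" + "1" + "0"
= bin_str(2) + "1" + "1" + "1" + "1" + "0"
= bin_str(1) + "0" + "1" + "1" + "1" + "1" + "0"
= "1" + "0" + "1" + "1" + "1" + "1" + "0"
= "1011110"


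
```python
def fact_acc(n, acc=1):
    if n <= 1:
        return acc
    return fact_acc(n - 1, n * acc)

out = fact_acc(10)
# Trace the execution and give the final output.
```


fact_acc(10, 1)
= fact_acc(9, 10 * 1) = fact_acc(9, 10)
= fact_acc(8, 9 * 10) = fact_acc(8, 90)
= fact_acc(7, 8 * 90) = fact_acc(7, 720)
= fact_acc(6, 7 * 720) = fact_acc(6, 5040)
= fact_acc(5, 6 * 5040) = fact_acc(5, 30240)
= fact_acc(4, 5 * 30240) = fact_acc(4, 151200)
= fact_acc(3, 4 * 151200) = fact_acc(3, 604800)
= fact_acc(2, 3 * 604800) = fact_acc(2, 1814400)
= fact_acc(1, 2 * 1814400) = fact_acc(1, 3628800)
n <= 1, return acc = 3628800


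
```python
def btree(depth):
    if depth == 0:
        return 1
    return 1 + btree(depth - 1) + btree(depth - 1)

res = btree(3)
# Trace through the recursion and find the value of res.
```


btree(3)
= 1 + btree(2) + btree(2)
= 1 + 2 * btree(2)
btree(k) = 2^(k+1) - 1
btree(0) = 1
btree(1) = 3
btree(2) = 7
btree(3) = 15
btree(3) = 2^4 - 1 = 15


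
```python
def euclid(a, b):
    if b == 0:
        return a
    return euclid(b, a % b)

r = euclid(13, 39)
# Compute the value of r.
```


euclid(13, 39)
= euclid(39, 13 % 39) = euclid(39, 13)
= euclid(13, 39 % 13) = euclid(13, 0)
b == 0, return a = 13


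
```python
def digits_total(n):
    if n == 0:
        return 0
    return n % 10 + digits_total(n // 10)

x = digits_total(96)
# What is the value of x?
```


digits_total(96)
= 6 + digits_total(9)
= 6 + 9 + digits_total(0)
= 6 + 9 + 0
= 15


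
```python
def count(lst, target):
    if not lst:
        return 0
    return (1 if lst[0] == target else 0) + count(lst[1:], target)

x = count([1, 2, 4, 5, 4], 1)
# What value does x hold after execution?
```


count([1, 2, 4, 5, 4], 1)
lst[0]=1 == 1: 1 + count([2, 4, 5, 4], 1)
lst[0]=2 != 1: 0 + count([4, 5, 4], 1)
lst[0]=4 != 1: 0 + count([5, 4], 1)
lst[0]=5 != 1: 0 + count([4], 1)
lst[0]=4 != 1: 0 + count([], 1)
= 1


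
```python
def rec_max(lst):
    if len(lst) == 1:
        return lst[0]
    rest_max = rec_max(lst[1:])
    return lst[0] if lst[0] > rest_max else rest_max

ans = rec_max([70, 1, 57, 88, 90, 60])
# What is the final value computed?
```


rec_max([70, 1, 57, 88, 90, 60])
= compare 70 with rec_max([1, 57, 88, 90, 60])
= compare 1 with rec_max([57, 88, 90, 60])
= compare 57 with rec_max([88, 90, 60])
= compare 88 with rec_max([90, 60])
= compare 90 with rec_max([60])
Base: rec_max([60]) = 60
compare 90 with 60: max = 90
compare 88 with 90: max = 90
compare 57 with 90: max = 90
compare 1 with 90: max = 90
compare 70 with 90: max = 90
= 90


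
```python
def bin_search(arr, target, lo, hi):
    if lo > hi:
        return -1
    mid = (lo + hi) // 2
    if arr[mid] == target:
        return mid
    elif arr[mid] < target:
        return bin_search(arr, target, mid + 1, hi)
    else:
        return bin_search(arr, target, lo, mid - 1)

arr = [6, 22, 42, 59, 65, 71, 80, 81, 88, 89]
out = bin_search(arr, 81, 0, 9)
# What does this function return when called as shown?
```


bin_search(arr, 81, 0, 9)
lo=0, hi=9, mid=4, arr[mid]=65
65 < 81, search right half
lo=5, hi=9, mid=7, arr[mid]=81
arr[7] == 81, found at index 7
= 7


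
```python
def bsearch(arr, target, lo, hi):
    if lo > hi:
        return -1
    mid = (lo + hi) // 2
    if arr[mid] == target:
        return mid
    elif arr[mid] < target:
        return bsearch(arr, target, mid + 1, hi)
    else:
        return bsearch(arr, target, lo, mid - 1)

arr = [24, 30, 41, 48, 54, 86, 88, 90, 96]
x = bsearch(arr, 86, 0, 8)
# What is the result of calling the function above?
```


bsearch(arr, 86, 0, 8)
lo=0, hi=8, mid=4, arr[mid]=54
54 < 86, search right half
lo=5, hi=8, mid=6, arr[mid]=88
88 > 86, search left half
lo=5, hi=5, mid=5, arr[mid]=86
arr[5] == 86, found at index 5
= 5


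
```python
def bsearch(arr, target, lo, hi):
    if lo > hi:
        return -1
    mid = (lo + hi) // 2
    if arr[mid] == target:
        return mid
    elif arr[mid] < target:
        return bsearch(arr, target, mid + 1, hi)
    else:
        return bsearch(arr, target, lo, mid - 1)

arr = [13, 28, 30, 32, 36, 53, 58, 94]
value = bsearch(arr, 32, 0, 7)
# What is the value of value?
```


bsearch(arr, 32, 0, 7)
lo=0, hi=7, mid=3, arr[mid]=32
arr[3] == 32, found at index 3
= 3


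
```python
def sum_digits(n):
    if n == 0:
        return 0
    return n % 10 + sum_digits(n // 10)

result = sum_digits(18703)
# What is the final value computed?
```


sum_digits(18703)
= 3 + sum_digits(1870)
= 3 + 0 + sum_digits(187)
= 3 + 0 + 7 + sum_digits(18)
= 3 + 0 + 7 + 8 + sum_digits(1)
= 3 + 0 + 7 + 8 + 1 + sum_digits(0)
= 3 + 0 + 7 + 8 + 1 + 0
= 19


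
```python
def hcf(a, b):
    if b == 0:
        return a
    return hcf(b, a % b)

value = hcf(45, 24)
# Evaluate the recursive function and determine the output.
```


hcf(45, 24)
= hcf(24, 45 % 24) = hcf(24, 21)
= hcf(21, 24 % 21) = hcf(21, 3)
= hcf(3, 21 % 3) = hcf(3, 0)
b == 0, return a = 3


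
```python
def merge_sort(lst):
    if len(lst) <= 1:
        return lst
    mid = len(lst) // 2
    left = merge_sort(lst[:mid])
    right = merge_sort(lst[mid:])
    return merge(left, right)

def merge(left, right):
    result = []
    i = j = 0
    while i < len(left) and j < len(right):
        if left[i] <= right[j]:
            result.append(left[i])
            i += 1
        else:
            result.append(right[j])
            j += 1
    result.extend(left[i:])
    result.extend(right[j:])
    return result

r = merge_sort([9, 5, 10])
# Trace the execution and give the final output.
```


merge_sort([9, 5, 10])
Split into [9] and [5, 10]
Left sorted: [9]
Right sorted: [5, 10]
Merge [9] and [5, 10]
= [5, 9, 10]


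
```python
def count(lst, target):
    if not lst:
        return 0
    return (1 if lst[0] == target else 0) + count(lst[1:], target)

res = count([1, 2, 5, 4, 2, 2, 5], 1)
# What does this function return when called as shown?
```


count([1, 2, 5, 4, 2, 2, 5], 1)
lst[0]=1 == 1: 1 + count([2, 5, 4, 2, 2, 5], 1)
lst[0]=2 != 1: 0 + count([5, 4, 2, 2, 5], 1)
lst[0]=5 != 1: 0 + count([4, 2, 2, 5], 1)
lst[0]=4 != 1: 0 + count([2, 2, 5], 1)
lst[0]=2 != 1: 0 + count([2, 5], 1)
lst[0]=2 != 1: 0 + count([5], 1)
lst[0]=5 != 1: 0 + count([], 1)
= 1


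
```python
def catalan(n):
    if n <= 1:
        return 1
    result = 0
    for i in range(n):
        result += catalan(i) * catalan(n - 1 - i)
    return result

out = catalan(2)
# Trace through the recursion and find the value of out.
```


catalan(2)
= sum of catalan(i) * catalan(2-1-i) for i in 0..1
  catalan(0)*catalan(1) = 1*1 = 1
  catalan(1)*catalan(0) = 1*1 = 1
= 1 + 1
= 2


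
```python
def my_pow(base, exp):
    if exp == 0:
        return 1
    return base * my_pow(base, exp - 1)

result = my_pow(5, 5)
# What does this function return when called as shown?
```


my_pow(5, 5)
= 5 * my_pow(5, 4)
= 5 * 5 * my_pow(5, 3)
= 5 * 5 * 5 * my_pow(5, 2)
= 5 * 5 * 5 * 5 * my_pow(5, 1)
= 5 * 5 * 5 * 5 * 5 * my_pow(5, 0)
= 5 * 5 * 5 * 5 * 5 * 1
= 3125


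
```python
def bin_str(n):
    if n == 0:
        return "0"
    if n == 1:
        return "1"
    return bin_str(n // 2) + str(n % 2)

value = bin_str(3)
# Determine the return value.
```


bin_str(3)
= bin_str(1) + "1"
= "1" + "1"
= "11"


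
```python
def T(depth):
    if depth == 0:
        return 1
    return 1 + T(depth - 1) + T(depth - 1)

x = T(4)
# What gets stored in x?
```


T(4)
= 1 + T(3) + T(3)
= 1 + 2 * T(3)
T(k) = 2^(k+1) - 1
T(0) = 1
T(1) = 3
T(2) = 7
T(3) = 15
T(4) = 31
T(4) = 2^5 - 1 = 31


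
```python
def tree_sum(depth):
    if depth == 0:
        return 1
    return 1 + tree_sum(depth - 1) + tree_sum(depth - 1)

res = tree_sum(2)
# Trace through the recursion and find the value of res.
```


tree_sum(2)
= 1 + tree_sum(1) + tree_sum(1)
= 1 + 2 * tree_sum(1)
tree_sum(k) = 2^(k+1) - 1
tree_sum(0) = 1
tree_sum(1) = 3
tree_sum(2) = 7
tree_sum(2) = 2^3 - 1 = 7


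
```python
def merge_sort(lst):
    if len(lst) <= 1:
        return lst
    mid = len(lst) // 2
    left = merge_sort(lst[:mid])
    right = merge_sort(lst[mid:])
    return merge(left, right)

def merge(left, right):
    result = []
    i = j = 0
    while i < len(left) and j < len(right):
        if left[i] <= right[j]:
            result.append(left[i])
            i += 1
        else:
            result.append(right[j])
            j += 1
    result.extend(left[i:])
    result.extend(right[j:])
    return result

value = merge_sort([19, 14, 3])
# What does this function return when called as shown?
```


merge_sort([19, 14, 3])
Split into [19] and [14, 3]
Left sorted: [19]
Right sorted: [3, 14]
Merge [19] and [3, 14]
= [3, 14, 19]


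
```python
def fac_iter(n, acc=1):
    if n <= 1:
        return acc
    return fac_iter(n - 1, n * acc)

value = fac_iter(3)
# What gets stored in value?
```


fac_iter(3, 1)
= fac_iter(2, 3 * 1) = fac_iter(2, 3)
= fac_iter(1, 2 * 3) = fac_iter(1, 6)
n <= 1, return acc = 6


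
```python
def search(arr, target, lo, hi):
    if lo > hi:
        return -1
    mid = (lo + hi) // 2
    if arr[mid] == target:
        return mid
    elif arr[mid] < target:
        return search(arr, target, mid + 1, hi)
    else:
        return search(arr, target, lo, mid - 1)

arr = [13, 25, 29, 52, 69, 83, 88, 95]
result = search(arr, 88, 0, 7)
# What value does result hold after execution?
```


search(arr, 88, 0, 7)
lo=0, hi=7, mid=3, arr[mid]=52
52 < 88, search right half
lo=4, hi=7, mid=5, arr[mid]=83
83 < 88, search right half
lo=6, hi=7, mid=6, arr[mid]=88
arr[6] == 88, found at index 6
= 6


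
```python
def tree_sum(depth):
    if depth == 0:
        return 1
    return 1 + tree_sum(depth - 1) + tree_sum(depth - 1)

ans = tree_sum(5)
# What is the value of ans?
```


tree_sum(5)
= 1 + tree_sum(4) + tree_sum(4)
= 1 + 2 * tree_sum(4)
tree_sum(k) = 2^(k+1) - 1
tree_sum(0) = 1
tree_sum(1) = 3
tree_sum(2) = 7
tree_sum(3) = 15
tree_sum(4) = 31
tree_sum(5) = 2^6 - 1 = 63


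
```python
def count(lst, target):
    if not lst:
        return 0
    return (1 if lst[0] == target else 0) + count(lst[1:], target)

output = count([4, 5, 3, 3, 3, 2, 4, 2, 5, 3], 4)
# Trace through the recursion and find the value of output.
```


count([4, 5, 3, 3, 3, 2, 4, 2, 5, 3], 4)
lst[0]=4 == 4: 1 + count([5, 3, 3, 3, 2, 4, 2, 5, 3], 4)
lst[0]=5 != 4: 0 + count([3, 3, 3, 2, 4, 2, 5, 3], 4)
lst[0]=3 != 4: 0 + count([3, 3, 2, 4, 2, 5, 3], 4)
lst[0]=3 != 4: 0 + count([3, 2, 4, 2, 5, 3], 4)
lst[0]=3 != 4: 0 + count([2, 4, 2, 5, 3], 4)
lst[0]=2 != 4: 0 + count([4, 2, 5, 3], 4)
lst[0]=4 == 4: 1 + count([2, 5, 3], 4)
lst[0]=2 != 4: 0 + count([5, 3], 4)
lst[0]=5 != 4: 0 + count([3], 4)
lst[0]=3 != 4: 0 + count([], 4)
= 2


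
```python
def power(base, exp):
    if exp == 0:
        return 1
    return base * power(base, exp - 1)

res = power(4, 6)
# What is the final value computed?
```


power(4, 6)
= 4 * power(4, 5)
= 4 * 4 * power(4, 4)
= 4 * 4 * 4 * power(4, 3)
= 4 * 4 * 4 * 4 * power(4, 2)
= 4 * 4 * 4 * 4 * 4 * power(4, 1)
= 4 * 4 * 4 * 4 * 4 * 4 * power(4, 0)
= 4 * 4 * 4 * 4 * 4 * 4 * 1
= 4096


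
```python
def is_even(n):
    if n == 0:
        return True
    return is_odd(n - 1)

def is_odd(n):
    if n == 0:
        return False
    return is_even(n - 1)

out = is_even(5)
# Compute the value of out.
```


is_even(5)
= is_odd(4)
= is_even(3)
= is_odd(2)
= is_even(1)
= is_odd(0)
n == 0: return False
= False


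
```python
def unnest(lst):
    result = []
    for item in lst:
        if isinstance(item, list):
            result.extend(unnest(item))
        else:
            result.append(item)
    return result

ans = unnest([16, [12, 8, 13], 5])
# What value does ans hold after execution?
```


unnest([16, [12, 8, 13], 5])
Processing each element:
  16 is not a list -> append 16
  [12, 8, 13] is a list -> unnest recursively -> [12, 8, 13]
  5 is not a list -> append 5
= [16, 12, 8, 13, 5]


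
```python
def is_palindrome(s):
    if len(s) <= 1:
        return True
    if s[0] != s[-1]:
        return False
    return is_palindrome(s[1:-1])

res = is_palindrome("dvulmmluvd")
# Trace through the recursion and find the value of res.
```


is_palindrome("dvulmmluvd")
"dvulmmluvd": s[0]='d' == s[-1]='d' -> is_palindrome("vulmmluv")
"vulmmluv": s[0]='v' == s[-1]='v' -> is_palindrome("ulmmlu")
"ulmmlu": s[0]='u' == s[-1]='u' -> is_palindrome("lmml")
"lmml": s[0]='l' == s[-1]='l' -> is_palindrome("mm")
"mm": s[0]='m' == s[-1]='m' -> is_palindrome("")
"": len <= 1 -> True
= True


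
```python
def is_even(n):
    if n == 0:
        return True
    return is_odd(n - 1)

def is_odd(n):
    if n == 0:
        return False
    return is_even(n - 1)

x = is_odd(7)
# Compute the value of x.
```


is_odd(7)
= is_even(6)
= is_odd(5)
= is_even(4)
= is_odd(3)
= is_even(2)
= is_odd(1)
= is_even(0)
n == 0: return True
= True


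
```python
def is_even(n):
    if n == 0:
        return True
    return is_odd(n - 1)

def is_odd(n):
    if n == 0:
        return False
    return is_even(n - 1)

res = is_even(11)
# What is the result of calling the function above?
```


is_even(11)
= is_odd(10)
= is_even(9)
= is_odd(8)
= is_even(7)
= is_odd(6)
= is_even(5)
= is_odd(4)
= is_even(3)
= is_odd(2)
= is_even(1)
= is_odd(0)
n == 0: return False
= False


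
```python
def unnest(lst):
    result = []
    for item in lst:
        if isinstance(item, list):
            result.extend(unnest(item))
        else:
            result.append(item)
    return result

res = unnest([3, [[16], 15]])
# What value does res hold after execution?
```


unnest([3, [[16], 15]])
Processing each element:
  3 is not a list -> append 3
  [[16], 15] is a list -> unnest recursively -> [16, 15]
= [3, 16, 15]


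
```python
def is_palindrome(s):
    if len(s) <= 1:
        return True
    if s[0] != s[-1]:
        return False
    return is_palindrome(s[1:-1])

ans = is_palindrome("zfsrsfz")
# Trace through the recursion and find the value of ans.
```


is_palindrome("zfsrsfz")
"zfsrsfz": s[0]='z' == s[-1]='z' -> is_palindrome("fsrsf")
"fsrsf": s[0]='f' == s[-1]='f' -> is_palindrome("srs")
"srs": s[0]='s' == s[-1]='s' -> is_palindrome("r")
"r": len <= 1 -> True
= True


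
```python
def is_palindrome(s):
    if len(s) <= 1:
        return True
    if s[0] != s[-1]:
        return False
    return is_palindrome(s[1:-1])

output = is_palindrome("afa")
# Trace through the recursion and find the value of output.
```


is_palindrome("afa")
"afa": s[0]='a' == s[-1]='a' -> is_palindrome("f")
"f": len <= 1 -> True
= True


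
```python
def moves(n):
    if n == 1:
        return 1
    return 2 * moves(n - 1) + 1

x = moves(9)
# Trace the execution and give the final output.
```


moves(9)
= 2 * moves(8) + 1
= 2 * (2 * moves(7) + 1) + 1
= 2 * (2 * (2 * moves(6) + 1) + 1) + 1
= 2 * (2 * (2 * (2 * moves(5) + 1) + 1) + 1) + 1
= 2 * (2 * (2 * (2 * (2 * moves(4) + 1) + 1) + 1) + 1) + 1
= 2 * (2 * (2 * (2 * (2 * (2 * moves(3) + 1) + 1) + 1) + 1) + 1) + 1
= 2 * (2 * (2 * (2 * (2 * (2 * (2 * moves(2) + 1) + 1) + 1) + 1) + 1) + 1) + 1
= 2 * (2 * (2 * (2 * (2 * (2 * (2 * (2 * moves(1) + 1) + 1) + 1) + 1) + 1) + 1) + 1) + 1
Now compute bottom-up:
moves(1) = 1
moves(2) = 2 * 1 + 1 = 3
moves(3) = 2 * 3 + 1 = 7
moves(4) = 2 * 7 + 1 = 15
moves(5) = 2 * 15 + 1 = 31
moves(6) = 2 * 31 + 1 = 63
moves(7) = 2 * 63 + 1 = 127
moves(8) = 2 * 127 + 1 = 255
moves(9) = 2 * 255 + 1 = 511
= 511


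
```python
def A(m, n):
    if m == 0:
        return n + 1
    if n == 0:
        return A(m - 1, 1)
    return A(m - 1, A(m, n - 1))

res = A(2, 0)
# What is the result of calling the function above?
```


A(2, 0)
n == 0: return A(1, 1)
= A(1, 1) = 3
= 3


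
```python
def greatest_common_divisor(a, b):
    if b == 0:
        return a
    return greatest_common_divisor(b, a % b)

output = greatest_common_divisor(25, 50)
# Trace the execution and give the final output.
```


greatest_common_divisor(25, 50)
= greatest_common_divisor(50, 25 % 50) = greatest_common_divisor(50, 25)
= greatest_common_divisor(25, 50 % 25) = greatest_common_divisor(25, 0)
b == 0, return a = 25


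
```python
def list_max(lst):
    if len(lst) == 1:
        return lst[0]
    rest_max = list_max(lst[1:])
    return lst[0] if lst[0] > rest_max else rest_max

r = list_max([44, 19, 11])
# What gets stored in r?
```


list_max([44, 19, 11])
= compare 44 with list_max([19, 11])
= compare 19 with list_max([11])
Base: list_max([11]) = 11
compare 19 with 11: max = 19
compare 44 with 19: max = 44
= 44


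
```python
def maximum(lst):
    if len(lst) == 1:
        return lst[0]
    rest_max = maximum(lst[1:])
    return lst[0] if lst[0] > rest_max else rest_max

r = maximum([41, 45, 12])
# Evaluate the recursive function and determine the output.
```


maximum([41, 45, 12])
= compare 41 with maximum([45, 12])
= compare 45 with maximum([12])
Base: maximum([12]) = 12
compare 45 with 12: max = 45
compare 41 with 45: max = 45
= 45


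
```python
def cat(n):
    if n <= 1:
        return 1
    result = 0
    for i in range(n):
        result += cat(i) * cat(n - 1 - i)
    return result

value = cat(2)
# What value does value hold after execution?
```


cat(2)
= sum of cat(i) * cat(2-1-i) for i in 0..1
  cat(0)*cat(1) = 1*1 = 1
  cat(1)*cat(0) = 1*1 = 1
= 1 + 1
= 2


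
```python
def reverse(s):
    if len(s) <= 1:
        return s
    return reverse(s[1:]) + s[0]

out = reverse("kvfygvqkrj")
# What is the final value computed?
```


reverse("kvfygvqkrj")
= reverse("vfygvqkrj") + "k"
= reverse("fygvqkrj") + "v" + "k"
= reverse("ygvqkrj") + "f" + "v" + "k"
= reverse("gvqkrj") + "y" + "f" + "v" + "k"
= reverse("vqkrj") + "g" + "y" + "f" + "v" + "k"
= reverse("qkrj") + "v" + "g" + "y" + "f" + "v" + "k"
= reverse("krj") + "q" + "v" + "g" + "y" + "f" + "v" + "k"
= reverse("rj") + "k" + "q" + "v" + "g" + "y" + "f" + "v" + "k"
= reverse("j") + "r" + "k" + "q" + "v" + "g" + "y" + "f" + "v" + "k"
= "j" + "r" + "k" + "q" + "v" + "g" + "y" + "f" + "v" + "k"
= "jrkqvgyfvk"


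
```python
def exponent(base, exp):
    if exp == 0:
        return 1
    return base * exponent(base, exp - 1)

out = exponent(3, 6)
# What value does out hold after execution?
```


exponent(3, 6)
= 3 * exponent(3, 5)
= 3 * 3 * exponent(3, 4)
= 3 * 3 * 3 * exponent(3, 3)
= 3 * 3 * 3 * 3 * exponent(3, 2)
= 3 * 3 * 3 * 3 * 3 * exponent(3, 1)
= 3 * 3 * 3 * 3 * 3 * 3 * exponent(3, 0)
= 3 * 3 * 3 * 3 * 3 * 3 * 1
= 729


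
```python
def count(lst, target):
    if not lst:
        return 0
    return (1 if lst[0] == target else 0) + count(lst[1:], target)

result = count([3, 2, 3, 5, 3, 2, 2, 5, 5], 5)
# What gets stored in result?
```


count([3, 2, 3, 5, 3, 2, 2, 5, 5], 5)
lst[0]=3 != 5: 0 + count([2, 3, 5, 3, 2, 2, 5, 5], 5)
lst[0]=2 != 5: 0 + count([3, 5, 3, 2, 2, 5, 5], 5)
lst[0]=3 != 5: 0 + count([5, 3, 2, 2, 5, 5], 5)
lst[0]=5 == 5: 1 + count([3, 2, 2, 5, 5], 5)
lst[0]=3 != 5: 0 + count([2, 2, 5, 5], 5)
lst[0]=2 != 5: 0 + count([2, 5, 5], 5)
lst[0]=2 != 5: 0 + count([5, 5], 5)
lst[0]=5 == 5: 1 + count([5], 5)
lst[0]=5 == 5: 1 + count([], 5)
= 3


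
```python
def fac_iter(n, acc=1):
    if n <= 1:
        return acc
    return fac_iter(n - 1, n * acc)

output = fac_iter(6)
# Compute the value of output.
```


fac_iter(6, 1)
= fac_iter(5, 6 * 1) = fac_iter(5, 6)
= fac_iter(4, 5 * 6) = fac_iter(4, 30)
= fac_iter(3, 4 * 30) = fac_iter(3, 120)
= fac_iter(2, 3 * 120) = fac_iter(2, 360)
= fac_iter(1, 2 * 360) = fac_iter(1, 720)
n <= 1, return acc = 720


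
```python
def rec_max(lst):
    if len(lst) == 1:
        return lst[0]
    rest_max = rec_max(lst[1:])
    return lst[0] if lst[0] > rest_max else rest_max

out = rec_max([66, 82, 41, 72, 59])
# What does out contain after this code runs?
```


rec_max([66, 82, 41, 72, 59])
= compare 66 with rec_max([82, 41, 72, 59])
= compare 82 with rec_max([41, 72, 59])
= compare 41 with rec_max([72, 59])
= compare 72 with rec_max([59])
Base: rec_max([59]) = 59
compare 72 with 59: max = 72
compare 41 with 72: max = 72
compare 82 with 72: max = 82
compare 66 with 82: max = 82
= 82


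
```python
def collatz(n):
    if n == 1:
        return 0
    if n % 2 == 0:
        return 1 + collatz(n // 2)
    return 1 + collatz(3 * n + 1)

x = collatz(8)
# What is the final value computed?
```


collatz(8)
8 is even -> collatz(4)
4 is even -> collatz(2)
2 is even -> collatz(1)
Reached 1 after 3 steps
= 3


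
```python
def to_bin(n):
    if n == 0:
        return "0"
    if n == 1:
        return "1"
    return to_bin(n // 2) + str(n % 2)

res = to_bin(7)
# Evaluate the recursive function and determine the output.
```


to_bin(7)
= to_bin(3) + "1"
= to_bin(1) + "1" + "1"
= "1" + "1" + "1"
= "111"


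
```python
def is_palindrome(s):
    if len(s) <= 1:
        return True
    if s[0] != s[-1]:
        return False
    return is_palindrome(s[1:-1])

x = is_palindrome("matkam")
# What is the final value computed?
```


is_palindrome("matkam")
"matkam": s[0]='m' == s[-1]='m' -> is_palindrome("atka")
"atka": s[0]='a' == s[-1]='a' -> is_palindrome("tk")
"tk": s[0]='t' != s[-1]='k' -> False
= False


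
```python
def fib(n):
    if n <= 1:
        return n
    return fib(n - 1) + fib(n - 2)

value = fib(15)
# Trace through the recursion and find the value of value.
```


fib(15)
= fib(14) + fib(13)
= (fib(13) + fib(12)) + fib(13)
Computing bottom-up: fib(0)=0, fib(1)=1, fib(2)=1, fib(3)=2, fib(4)=3, fib(5)=5, fib(6)=8, fib(7)=13, fib(8)=21, fib(9)=34, fib(10)=55, fib(11)=89, fib(12)=144, fib(13)=233, fib(14)=377, fib(15)=610
= 610


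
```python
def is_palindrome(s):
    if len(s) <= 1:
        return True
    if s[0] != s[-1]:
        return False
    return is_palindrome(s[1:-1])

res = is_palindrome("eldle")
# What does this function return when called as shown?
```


is_palindrome("eldle")
"eldle": s[0]='e' == s[-1]='e' -> is_palindrome("ldl")
"ldl": s[0]='l' == s[-1]='l' -> is_palindrome("d")
"d": len <= 1 -> True
= True


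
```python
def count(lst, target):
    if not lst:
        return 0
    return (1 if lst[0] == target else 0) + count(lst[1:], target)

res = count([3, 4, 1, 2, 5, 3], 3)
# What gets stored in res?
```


count([3, 4, 1, 2, 5, 3], 3)
lst[0]=3 == 3: 1 + count([4, 1, 2, 5, 3], 3)
lst[0]=4 != 3: 0 + count([1, 2, 5, 3], 3)
lst[0]=1 != 3: 0 + count([2, 5, 3], 3)
lst[0]=2 != 3: 0 + count([5, 3], 3)
lst[0]=5 != 3: 0 + count([3], 3)
lst[0]=3 == 3: 1 + count([], 3)
= 2


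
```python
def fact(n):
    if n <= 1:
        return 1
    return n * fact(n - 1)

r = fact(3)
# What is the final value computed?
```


fact(3)
= 3 * fact(2)
= 3 * 2 * fact(1)
= 3 * 2 * 1
= 6


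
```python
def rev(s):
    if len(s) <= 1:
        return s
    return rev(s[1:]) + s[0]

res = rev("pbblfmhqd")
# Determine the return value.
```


rev("pbblfmhqd")
= rev("bblfmhqd") + "p"
= rev("blfmhqd") + "b" + "p"
= rev("lfmhqd") + "b" + "b" + "p"
= rev("fmhqd") + "l" + "b" + "b" + "p"
= rev("mhqd") + "f" + "l" + "b" + "b" + "p"
= rev("hqd") + "m" + "f" + "l" + "b" + "b" + "p"
= rev("qd") + "h" + "m" + "f" + "l" + "b" + "b" + "p"
= rev("d") + "q" + "h" + "m" + "f" + "l" + "b" + "b" + "p"
= "d" + "q" + "h" + "m" + "f" + "l" + "b" + "b" + "p"
= "dqhmflbbp"


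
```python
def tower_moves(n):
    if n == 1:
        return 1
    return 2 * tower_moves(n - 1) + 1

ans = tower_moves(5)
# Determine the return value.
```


tower_moves(5)
= 2 * tower_moves(4) + 1
= 2 * (2 * tower_moves(3) + 1) + 1
= 2 * (2 * (2 * tower_moves(2) + 1) + 1) + 1
= 2 * (2 * (2 * (2 * tower_moves(1) + 1) + 1) + 1) + 1
Now compute bottom-up:
tower_moves(1) = 1
tower_moves(2) = 2 * 1 + 1 = 3
tower_moves(3) = 2 * 3 + 1 = 7
tower_moves(4) = 2 * 7 + 1 = 15
tower_moves(5) = 2 * 15 + 1 = 31
= 31


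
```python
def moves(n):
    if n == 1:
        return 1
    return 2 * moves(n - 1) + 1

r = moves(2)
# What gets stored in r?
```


moves(2)
= 2 * moves(1) + 1
Now compute bottom-up:
moves(1) = 1
moves(2) = 2 * 1 + 1 = 3
= 3


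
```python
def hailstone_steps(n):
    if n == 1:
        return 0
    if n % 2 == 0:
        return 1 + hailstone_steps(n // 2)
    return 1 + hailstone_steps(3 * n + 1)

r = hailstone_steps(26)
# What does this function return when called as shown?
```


hailstone_steps(26)
26 is even -> hailstone_steps(13)
13 is odd -> 3*13+1 = 40 -> hailstone_steps(40)
40 is even -> hailstone_steps(20)
20 is even -> hailstone_steps(10)
10 is even -> hailstone_steps(5)
5 is odd -> 3*5+1 = 16 -> hailstone_steps(16)
16 is even -> hailstone_steps(8)
8 is even -> hailstone_steps(4)
4 is even -> hailstone_steps(2)
2 is even -> hailstone_steps(1)
Reached 1 after 10 steps
= 10


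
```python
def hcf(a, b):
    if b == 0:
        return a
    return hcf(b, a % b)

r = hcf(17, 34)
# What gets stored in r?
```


hcf(17, 34)
= hcf(34, 17 % 34) = hcf(34, 17)
= hcf(17, 34 % 17) = hcf(17, 0)
b == 0, return a = 17


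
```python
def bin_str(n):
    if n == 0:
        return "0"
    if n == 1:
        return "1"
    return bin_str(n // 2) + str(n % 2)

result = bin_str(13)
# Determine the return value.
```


bin_str(13)
= bin_str(6) + "1"
= bin_str(3) + "0" + "1"
= bin_str(1) + "1" + "0" + "1"
= "1" + "1" + "0" + "1"
= "1101"


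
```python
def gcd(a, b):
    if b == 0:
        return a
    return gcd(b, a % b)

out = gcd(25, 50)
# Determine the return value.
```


gcd(25, 50)
= gcd(50, 25 % 50) = gcd(50, 25)
= gcd(25, 50 % 25) = gcd(25, 0)
b == 0, return a = 25


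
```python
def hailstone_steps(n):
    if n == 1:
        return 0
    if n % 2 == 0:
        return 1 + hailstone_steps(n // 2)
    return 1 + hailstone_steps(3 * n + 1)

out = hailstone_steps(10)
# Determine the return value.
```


hailstone_steps(10)
10 is even -> hailstone_steps(5)
5 is odd -> 3*5+1 = 16 -> hailstone_steps(16)
16 is even -> hailstone_steps(8)
8 is even -> hailstone_steps(4)
4 is even -> hailstone_steps(2)
2 is even -> hailstone_steps(1)
Reached 1 after 6 steps
= 6


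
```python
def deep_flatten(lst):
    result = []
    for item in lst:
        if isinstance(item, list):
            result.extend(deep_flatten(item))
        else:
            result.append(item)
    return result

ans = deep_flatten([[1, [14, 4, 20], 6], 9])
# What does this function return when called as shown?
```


deep_flatten([[1, [14, 4, 20], 6], 9])
Processing each element:
  [1, [14, 4, 20], 6] is a list -> deep_flatten recursively -> [1, 14, 4, 20, 6]
  9 is not a list -> append 9
= [1, 14, 4, 20, 6, 9]


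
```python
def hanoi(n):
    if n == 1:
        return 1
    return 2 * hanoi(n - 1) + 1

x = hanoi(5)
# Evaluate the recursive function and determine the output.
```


hanoi(5)
= 2 * hanoi(4) + 1
= 2 * (2 * hanoi(3) + 1) + 1
= 2 * (2 * (2 * hanoi(2) + 1) + 1) + 1
= 2 * (2 * (2 * (2 * hanoi(1) + 1) + 1) + 1) + 1
Now compute bottom-up:
hanoi(1) = 1
hanoi(2) = 2 * 1 + 1 = 3
hanoi(3) = 2 * 3 + 1 = 7
hanoi(4) = 2 * 7 + 1 = 15
hanoi(5) = 2 * 15 + 1 = 31
= 31


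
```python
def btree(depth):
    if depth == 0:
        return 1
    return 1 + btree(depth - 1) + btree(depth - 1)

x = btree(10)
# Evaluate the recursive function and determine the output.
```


btree(10)
= 1 + btree(9) + btree(9)
= 1 + 2 * btree(9)
btree(k) = 2^(k+1) - 1
btree(0) = 1
btree(1) = 3
btree(2) = 7
btree(3) = 15
btree(4) = 31
btree(10) = 2^11 - 1 = 2047


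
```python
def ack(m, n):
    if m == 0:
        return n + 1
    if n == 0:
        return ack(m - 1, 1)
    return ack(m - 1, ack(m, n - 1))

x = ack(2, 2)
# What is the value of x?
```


ack(2, 2)
= ack(1, ack(2, 1))
First compute ack(2, 1) = 5
= ack(1, 5)
= 7


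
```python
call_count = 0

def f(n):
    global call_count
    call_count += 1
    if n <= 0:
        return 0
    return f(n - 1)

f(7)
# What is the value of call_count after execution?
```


f(7) calls f(6) calls ... calls f(0)
Total calls: 7 + 1 (for base case) = 8


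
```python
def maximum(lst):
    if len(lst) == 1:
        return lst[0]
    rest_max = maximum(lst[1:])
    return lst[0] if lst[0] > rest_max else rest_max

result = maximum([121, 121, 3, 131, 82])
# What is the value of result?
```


maximum([121, 121, 3, 131, 82])
= compare 121 with maximum([121, 3, 131, 82])
= compare 121 with maximum([3, 131, 82])
= compare 3 with maximum([131, 82])
= compare 131 with maximum([82])
Base: maximum([82]) = 82
compare 131 with 82: max = 131
compare 3 with 131: max = 131
compare 121 with 131: max = 131
compare 121 with 131: max = 131
= 131


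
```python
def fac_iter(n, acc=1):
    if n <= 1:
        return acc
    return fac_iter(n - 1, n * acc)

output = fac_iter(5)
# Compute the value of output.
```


fac_iter(5, 1)
= fac_iter(4, 5 * 1) = fac_iter(4, 5)
= fac_iter(3, 4 * 5) = fac_iter(3, 20)
= fac_iter(2, 3 * 20) = fac_iter(2, 60)
= fac_iter(1, 2 * 60) = fac_iter(1, 120)
n <= 1, return acc = 120


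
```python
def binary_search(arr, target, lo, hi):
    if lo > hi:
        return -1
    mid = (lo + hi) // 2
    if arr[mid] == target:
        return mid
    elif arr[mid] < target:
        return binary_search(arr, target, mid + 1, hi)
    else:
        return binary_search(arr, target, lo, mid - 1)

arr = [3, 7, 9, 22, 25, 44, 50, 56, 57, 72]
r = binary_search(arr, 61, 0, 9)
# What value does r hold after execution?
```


binary_search(arr, 61, 0, 9)
lo=0, hi=9, mid=4, arr[mid]=25
25 < 61, search right half
lo=5, hi=9, mid=7, arr[mid]=56
56 < 61, search right half
lo=8, hi=9, mid=8, arr[mid]=57
57 < 61, search right half
lo=9, hi=9, mid=9, arr[mid]=72
72 > 61, search left half
lo > hi, target not found, return -1
= -1


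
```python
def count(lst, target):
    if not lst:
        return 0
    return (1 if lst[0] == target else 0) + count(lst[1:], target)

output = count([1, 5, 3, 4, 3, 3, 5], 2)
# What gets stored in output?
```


count([1, 5, 3, 4, 3, 3, 5], 2)
lst[0]=1 != 2: 0 + count([5, 3, 4, 3, 3, 5], 2)
lst[0]=5 != 2: 0 + count([3, 4, 3, 3, 5], 2)
lst[0]=3 != 2: 0 + count([4, 3, 3, 5], 2)
lst[0]=4 != 2: 0 + count([3, 3, 5], 2)
lst[0]=3 != 2: 0 + count([3, 5], 2)
lst[0]=3 != 2: 0 + count([5], 2)
lst[0]=5 != 2: 0 + count([], 2)
= 0


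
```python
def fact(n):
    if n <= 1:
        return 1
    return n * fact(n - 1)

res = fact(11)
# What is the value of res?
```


fact(11)
= 11 * fact(10)
= 11 * 10 * fact(9)
= 11 * 10 * 9 * fact(8)
= 11 * 10 * 9 * 8 * fact(7)
= 11 * 10 * 9 * 8 * 7 * fact(6)
= 11 * 10 * 9 * 8 * 7 * 6 * fact(5)
= 11 * 10 * 9 * 8 * 7 * 6 * 5 * fact(4)
= 11 * 10 * 9 * 8 * 7 * 6 * 5 * 4 * fact(3)
= 11 * 10 * 9 * 8 * 7 * 6 * 5 * 4 * 3 * fact(2)
= 11 * 10 * 9 * 8 * 7 * 6 * 5 * 4 * 3 * 2 * fact(1)
= 11 * 10 * 9 * 8 * 7 * 6 * 5 * 4 * 3 * 2 * 1
= 39916800


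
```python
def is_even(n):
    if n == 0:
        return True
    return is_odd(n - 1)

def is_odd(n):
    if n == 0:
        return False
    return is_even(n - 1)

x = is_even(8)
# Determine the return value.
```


is_even(8)
= is_odd(7)
= is_even(6)
= is_odd(5)
= is_even(4)
= is_odd(3)
= is_even(2)
= is_odd(1)
= is_even(0)
n == 0: return True
= True


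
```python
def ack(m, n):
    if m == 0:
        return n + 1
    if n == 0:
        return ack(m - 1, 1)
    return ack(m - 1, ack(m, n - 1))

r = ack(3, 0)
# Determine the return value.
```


ack(3, 0)
n == 0: return ack(2, 1)
= ack(2, 1) = 5
= 5


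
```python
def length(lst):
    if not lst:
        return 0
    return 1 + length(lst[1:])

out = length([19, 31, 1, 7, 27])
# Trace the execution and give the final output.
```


length([19, 31, 1, 7, 27])
= 1 + length([31, 1, 7, 27])
= 1 + 1 + length([1, 7, 27])
= 1 + 1 + 1 + length([7, 27])
= 1 + 1 + 1 + 1 + length([27])
= 1 + 1 + 1 + 1 + 1 + length([])
= 1 + 1 + 1 + 1 + 1 + 0
= 5


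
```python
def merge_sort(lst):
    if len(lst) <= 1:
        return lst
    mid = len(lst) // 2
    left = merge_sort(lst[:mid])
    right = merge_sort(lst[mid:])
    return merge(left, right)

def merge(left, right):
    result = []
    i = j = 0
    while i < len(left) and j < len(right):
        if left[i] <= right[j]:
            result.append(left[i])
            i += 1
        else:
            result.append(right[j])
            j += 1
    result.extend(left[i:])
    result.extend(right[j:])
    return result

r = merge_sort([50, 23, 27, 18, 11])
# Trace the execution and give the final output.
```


merge_sort([50, 23, 27, 18, 11])
Split into [50, 23] and [27, 18, 11]
Left sorted: [23, 50]
Right sorted: [11, 18, 27]
Merge [23, 50] and [11, 18, 27]
= [11, 18, 23, 27, 50]


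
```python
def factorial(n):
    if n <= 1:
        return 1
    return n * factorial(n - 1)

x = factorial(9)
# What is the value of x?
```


factorial(9)
= 9 * factorial(8)
= 9 * 8 * factorial(7)
= 9 * 8 * 7 * factorial(6)
= 9 * 8 * 7 * 6 * factorial(5)
= 9 * 8 * 7 * 6 * 5 * factorial(4)
= 9 * 8 * 7 * 6 * 5 * 4 * factorial(3)
= 9 * 8 * 7 * 6 * 5 * 4 * 3 * factorial(2)
= 9 * 8 * 7 * 6 * 5 * 4 * 3 * 2 * factorial(1)
= 9 * 8 * 7 * 6 * 5 * 4 * 3 * 2 * 1
= 362880


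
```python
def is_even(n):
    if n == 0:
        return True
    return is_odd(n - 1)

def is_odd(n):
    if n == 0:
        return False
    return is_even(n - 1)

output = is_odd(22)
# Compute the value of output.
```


is_odd(22)
= is_even(21)
= is_odd(20)
= is_even(19)
= is_odd(18)
= is_even(17)
= is_odd(16)
= is_even(15)
= is_odd(14)
= is_even(13)
= is_odd(12)
= is_even(11)
= is_odd(10)
= is_even(9)
= is_odd(8)
= is_even(7)
= is_odd(6)
= is_even(5)
= is_odd(4)
= is_even(3)
= is_odd(2)
= is_even(1)
= is_odd(0)
n == 0: return False
= False


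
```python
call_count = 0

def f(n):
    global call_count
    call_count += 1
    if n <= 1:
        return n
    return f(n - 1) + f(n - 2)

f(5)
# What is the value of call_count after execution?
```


f(5) calls f(4) and f(3); each non-base call branches into two more.
Let C(k) = total number of calls made by f(k), including the call to f(k) itself.
Base cases: C(0) = 1, C(1) = 1
Recurrence: C(k) = 1 + C(k-1) + C(k-2)
  C(2) = 1 + C(1) + C(0) = 1 + 1 + 1 = 3
  C(3) = 1 + C(2) + C(1) = 1 + 3 + 1 = 5
  C(4) = 1 + C(3) + C(2) = 1 + 5 + 3 = 9
  C(5) = 1 + C(4) + C(3) = 1 + 9 + 5 = 15
Total calls = C(5) = 15


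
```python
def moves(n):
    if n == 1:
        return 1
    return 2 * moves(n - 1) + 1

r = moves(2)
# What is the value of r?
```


moves(2)
= 2 * moves(1) + 1
Now compute bottom-up:
moves(1) = 1
moves(2) = 2 * 1 + 1 = 3
= 3


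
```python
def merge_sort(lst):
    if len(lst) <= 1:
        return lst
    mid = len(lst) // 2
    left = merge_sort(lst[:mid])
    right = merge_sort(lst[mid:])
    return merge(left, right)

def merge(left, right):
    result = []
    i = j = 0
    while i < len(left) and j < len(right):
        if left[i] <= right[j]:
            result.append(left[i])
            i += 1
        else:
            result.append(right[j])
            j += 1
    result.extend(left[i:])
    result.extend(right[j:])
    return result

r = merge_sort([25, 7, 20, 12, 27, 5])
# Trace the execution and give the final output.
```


merge_sort([25, 7, 20, 12, 27, 5])
Split into [25, 7, 20] and [12, 27, 5]
Left sorted: [7, 20, 25]
Right sorted: [5, 12, 27]
Merge [7, 20, 25] and [5, 12, 27]
= [5, 7, 12, 20, 25, 27]


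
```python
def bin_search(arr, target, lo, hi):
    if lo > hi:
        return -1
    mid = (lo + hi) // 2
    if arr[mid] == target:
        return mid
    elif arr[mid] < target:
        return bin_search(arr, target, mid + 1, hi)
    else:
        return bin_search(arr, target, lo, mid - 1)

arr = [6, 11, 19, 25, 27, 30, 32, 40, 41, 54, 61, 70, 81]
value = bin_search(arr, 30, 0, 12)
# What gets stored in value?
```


bin_search(arr, 30, 0, 12)
lo=0, hi=12, mid=6, arr[mid]=32
32 > 30, search left half
lo=0, hi=5, mid=2, arr[mid]=19
19 < 30, search right half
lo=3, hi=5, mid=4, arr[mid]=27
27 < 30, search right half
lo=5, hi=5, mid=5, arr[mid]=30
arr[5] == 30, found at index 5
= 5


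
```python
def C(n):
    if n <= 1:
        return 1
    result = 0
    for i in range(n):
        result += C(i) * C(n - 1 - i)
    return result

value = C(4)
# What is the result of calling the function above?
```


C(4)
= sum of C(i) * C(4-1-i) for i in 0..3
First compute sub-values bottom-up:
  C(0) = 1, C(1) = 1
  C(2) = 1*1 + 1*1 = 2
  C(3) = 1*2 + 1*1 + 2*1 = 5
Now C(4):
  C(0)*C(3) = 1*5 = 5
  C(1)*C(2) = 1*2 = 2
  C(2)*C(1) = 2*1 = 2
  C(3)*C(0) = 5*1 = 5
= 5 + 2 + 2 + 5
= 14


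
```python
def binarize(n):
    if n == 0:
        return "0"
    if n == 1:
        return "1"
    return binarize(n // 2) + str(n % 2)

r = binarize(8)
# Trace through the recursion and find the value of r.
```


binarize(8)
= binarize(4) + "0"
= binarize(2) + "0" + "0"
= binarize(1) + "0" + "0" + "0"
= "1" + "0" + "0" + "0"
= "1000"


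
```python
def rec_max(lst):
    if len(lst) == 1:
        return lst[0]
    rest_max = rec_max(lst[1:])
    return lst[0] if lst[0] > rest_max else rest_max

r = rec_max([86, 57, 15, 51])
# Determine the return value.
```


rec_max([86, 57, 15, 51])
= compare 86 with rec_max([57, 15, 51])
= compare 57 with rec_max([15, 51])
= compare 15 with rec_max([51])
Base: rec_max([51]) = 51
compare 15 with 51: max = 51
compare 57 with 51: max = 57
compare 86 with 57: max = 86
= 86
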